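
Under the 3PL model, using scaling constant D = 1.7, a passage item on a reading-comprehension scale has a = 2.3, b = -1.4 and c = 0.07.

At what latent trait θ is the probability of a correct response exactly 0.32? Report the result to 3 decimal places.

-1.656

P(θ) = c + (1 − c) · 1 / (1 + exp(−D·a(θ − b)))
Remove guessing floor: (0.32 − 0.07)/(1 − 0.07) = 0.2688
logit = ln(0.2688/0.7312) = -1.0006
θ = b + logit/(1.7·a) = -1.4 + (-1.0006)/3.9100 = -1.6559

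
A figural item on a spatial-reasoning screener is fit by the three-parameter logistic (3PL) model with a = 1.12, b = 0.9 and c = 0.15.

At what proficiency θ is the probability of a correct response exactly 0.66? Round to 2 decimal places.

1.26

P(θ) = c + (1 − c) · 1 / (1 + exp(−a(θ − b)))
Remove guessing floor: (0.66 − 0.15)/(1 − 0.15) = 0.6000
logit = ln(0.6000/0.4000) = 0.4055
θ = b + logit/(a) = 0.9 + 0.4055/1.1200 = 1.2620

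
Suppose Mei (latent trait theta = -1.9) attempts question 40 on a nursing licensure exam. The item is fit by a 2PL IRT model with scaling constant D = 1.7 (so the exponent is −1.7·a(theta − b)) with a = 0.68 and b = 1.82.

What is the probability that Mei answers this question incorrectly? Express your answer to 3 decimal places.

0.987

P(theta) = 1 / (1 + exp(−D·a(theta − b)))
Exponent: 1.7 × 0.68 × (-1.9 − 1.82) = -4.3003
1/(1 + e^{4.3003}) = 0.0134
P = 0.0134
P(incorrect) = 1 − 0.0134 = 0.9866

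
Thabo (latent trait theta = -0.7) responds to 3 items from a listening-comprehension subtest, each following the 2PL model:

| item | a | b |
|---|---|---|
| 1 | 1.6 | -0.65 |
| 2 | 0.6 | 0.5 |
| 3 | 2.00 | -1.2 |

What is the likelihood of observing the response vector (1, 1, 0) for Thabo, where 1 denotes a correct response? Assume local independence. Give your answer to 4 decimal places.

P(theta) = 1 / (1 + exp(−a(theta − b)))
P_1 = 1/(1+e^{0.0800}) = 0.4800
P_2 = 1/(1+e^{0.7200}) = 0.3274
P_3 = 1/(1+e^{-1.0000}) = 0.7311
L = P_1 × P_2 × (1−P_3) = 0.4800 × 0.3274 × 0.2689 = 0.04226

0.0423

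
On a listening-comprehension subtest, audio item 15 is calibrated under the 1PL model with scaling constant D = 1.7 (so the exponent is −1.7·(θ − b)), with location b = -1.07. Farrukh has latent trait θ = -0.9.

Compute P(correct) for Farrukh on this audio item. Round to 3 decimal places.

0.572

P(θ) = 1 / (1 + exp(−D·(θ − b)))
Exponent: 1.7 × (-0.9 − (-1.07)) = 0.2890
1/(1 + e^{-0.2890}) = 0.5718
P = 0.5718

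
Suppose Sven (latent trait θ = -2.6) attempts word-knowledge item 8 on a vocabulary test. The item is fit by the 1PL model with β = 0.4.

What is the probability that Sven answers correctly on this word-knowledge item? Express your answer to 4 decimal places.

0.0474

P(θ) = 1 / (1 + exp(−(θ − β)))
Exponent: (-2.6 − 0.4) = -3.0000
1/(1 + e^{3.0000}) = 0.0474
P = 0.0474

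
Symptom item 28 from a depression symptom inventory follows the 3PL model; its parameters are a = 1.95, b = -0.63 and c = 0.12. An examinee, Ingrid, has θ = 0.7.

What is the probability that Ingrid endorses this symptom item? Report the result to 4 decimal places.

P(θ) = c + (1 − c) · 1 / (1 + exp(−a(θ − b)))
Exponent: 1.95 × (0.7 − (-0.63)) = 2.5935
1/(1 + e^{-2.5935}) = 0.9304
P = 0.12 + 0.88 × 0.9304 = 0.9388

0.9388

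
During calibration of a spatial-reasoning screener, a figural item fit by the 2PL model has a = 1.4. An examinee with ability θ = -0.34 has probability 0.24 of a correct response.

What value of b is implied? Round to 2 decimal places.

0.48

P(θ) = 1 / (1 + exp(−a(θ − b)))
logit(0.24) = ln(0.24/0.76) = -1.1527
b = θ − logit/(a) = -0.34 − (-1.1527)/1.4000 = 0.4833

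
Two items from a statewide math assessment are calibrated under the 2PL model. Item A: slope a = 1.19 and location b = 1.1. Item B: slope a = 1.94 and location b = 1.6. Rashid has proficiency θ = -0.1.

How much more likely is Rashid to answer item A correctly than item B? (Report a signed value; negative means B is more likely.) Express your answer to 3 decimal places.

0.158

P(θ) = 1 / (1 + exp(−a(θ − b)))
P_A = 0.1934
P_B = 0.0356
P_A − P_B = 0.1578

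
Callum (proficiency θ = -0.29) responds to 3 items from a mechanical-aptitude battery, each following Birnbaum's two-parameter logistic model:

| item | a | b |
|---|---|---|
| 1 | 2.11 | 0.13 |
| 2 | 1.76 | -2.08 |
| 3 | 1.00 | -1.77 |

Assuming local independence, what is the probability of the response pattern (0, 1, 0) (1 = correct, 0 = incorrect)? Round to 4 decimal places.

0.1259

P(θ) = 1 / (1 + exp(−a(θ − b)))
P_1 = 1/(1+e^{0.8862}) = 0.2919
P_2 = 1/(1+e^{-3.1504}) = 0.9589
P_3 = 1/(1+e^{-1.4800}) = 0.8146
L = (1−P_1) × P_2 × (1−P_3) = 0.7081 × 0.9589 × 0.1854 = 0.12591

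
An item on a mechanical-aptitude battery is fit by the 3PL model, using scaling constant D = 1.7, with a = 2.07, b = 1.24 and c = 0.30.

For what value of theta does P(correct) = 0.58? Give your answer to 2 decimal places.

P(theta) = c + (1 − c) · 1 / (1 + exp(−D·a(theta − b)))
Remove guessing floor: (0.58 − 0.30)/(1 − 0.30) = 0.4000
logit = ln(0.4000/0.6000) = -0.4055
theta = b + logit/(1.7·a) = 1.24 + (-0.4055)/3.5190 = 1.1248

1.12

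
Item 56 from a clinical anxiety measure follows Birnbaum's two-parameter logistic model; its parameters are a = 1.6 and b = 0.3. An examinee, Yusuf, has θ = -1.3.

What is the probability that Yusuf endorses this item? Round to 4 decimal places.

P(θ) = 1 / (1 + exp(−a(θ − b)))
Exponent: 1.6 × (-1.3 − 0.3) = -2.5600
1/(1 + e^{2.5600}) = 0.0718

0.0718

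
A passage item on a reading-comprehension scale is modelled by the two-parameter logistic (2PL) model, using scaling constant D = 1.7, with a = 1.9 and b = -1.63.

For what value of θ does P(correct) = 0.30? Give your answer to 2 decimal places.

P(θ) = 1 / (1 + exp(−D·a(θ − b)))
logit = ln(0.3000/0.7000) = -0.8473
θ = b + logit/(1.7·a) = -1.63 + (-0.8473)/3.2300 = -1.8923

-1.89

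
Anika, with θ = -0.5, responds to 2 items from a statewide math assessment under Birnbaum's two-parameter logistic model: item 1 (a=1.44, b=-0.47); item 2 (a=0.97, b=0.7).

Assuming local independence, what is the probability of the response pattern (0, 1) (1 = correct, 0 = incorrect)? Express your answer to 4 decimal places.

P(θ) = 1 / (1 + exp(−a(θ − b)))
P_1 = 1/(1+e^{0.0432}) = 0.4892
P_2 = 1/(1+e^{1.1640}) = 0.2379
L = (1−P_1) × P_2 = 0.5108 × 0.2379 = 0.12154

0.1215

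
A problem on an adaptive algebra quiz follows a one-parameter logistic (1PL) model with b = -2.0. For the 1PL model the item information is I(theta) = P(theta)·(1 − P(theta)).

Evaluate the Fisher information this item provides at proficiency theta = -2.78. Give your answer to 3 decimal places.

0.216

P = 1/(1+e^{0.7800}) = 0.3143
P(1−P) = 0.3143 × 0.6857 = 0.2155
I = P(1−P) = 0.21552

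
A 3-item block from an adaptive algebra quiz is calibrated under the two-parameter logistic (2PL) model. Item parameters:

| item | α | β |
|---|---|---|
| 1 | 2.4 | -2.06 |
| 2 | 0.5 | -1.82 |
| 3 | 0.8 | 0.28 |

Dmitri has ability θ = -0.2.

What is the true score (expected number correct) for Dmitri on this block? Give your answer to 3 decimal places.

2.086

P(θ) = 1 / (1 + exp(−α(θ − β)))
P_1 = 1/(1+e^{-4.4640}) = 0.9886
P_2 = 1/(1+e^{-0.8100}) = 0.6921
P_3 = 1/(1+e^{0.3840}) = 0.4052
E[score] = 0.9886 + 0.6921 + 0.4052 = 2.0859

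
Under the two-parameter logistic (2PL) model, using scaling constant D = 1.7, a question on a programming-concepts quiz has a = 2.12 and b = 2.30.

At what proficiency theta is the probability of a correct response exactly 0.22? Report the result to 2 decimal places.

1.95

P(theta) = 1 / (1 + exp(−D·a(theta − b)))
logit = ln(0.2200/0.7800) = -1.2657
theta = b + logit/(1.7·a) = 2.30 + (-1.2657)/3.6040 = 1.9488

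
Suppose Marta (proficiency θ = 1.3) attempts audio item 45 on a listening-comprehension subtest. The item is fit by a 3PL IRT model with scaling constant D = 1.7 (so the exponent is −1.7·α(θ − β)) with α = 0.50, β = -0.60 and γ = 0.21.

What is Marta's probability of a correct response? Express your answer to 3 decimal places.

0.869

P(θ) = γ + (1 − γ) · 1 / (1 + exp(−D·α(θ − β)))
Exponent: 1.7 × 0.50 × (1.3 − (-0.60)) = 1.6150
1/(1 + e^{-1.6150}) = 0.8341
P = 0.21 + 0.79 × 0.8341 = 0.8689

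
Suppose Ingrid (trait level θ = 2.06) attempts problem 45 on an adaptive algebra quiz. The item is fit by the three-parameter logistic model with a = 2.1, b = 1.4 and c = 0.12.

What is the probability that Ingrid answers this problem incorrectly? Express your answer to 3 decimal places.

P(θ) = c + (1 − c) · 1 / (1 + exp(−a(θ − b)))
Exponent: 2.1 × (2.06 − 1.4) = 1.3860
1/(1 + e^{-1.3860}) = 0.8000
P = 0.12 + 0.88 × 0.8000 = 0.8240
P(incorrect) = 1 − 0.8240 = 0.1760

0.176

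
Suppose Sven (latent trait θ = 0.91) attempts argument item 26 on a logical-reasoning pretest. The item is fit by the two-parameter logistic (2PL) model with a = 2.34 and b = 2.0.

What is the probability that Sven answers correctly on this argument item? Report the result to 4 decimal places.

P(θ) = 1 / (1 + exp(−a(θ − b)))
Exponent: 2.34 × (0.91 − 2.0) = -2.5506
1/(1 + e^{2.5506}) = 0.0724

0.0724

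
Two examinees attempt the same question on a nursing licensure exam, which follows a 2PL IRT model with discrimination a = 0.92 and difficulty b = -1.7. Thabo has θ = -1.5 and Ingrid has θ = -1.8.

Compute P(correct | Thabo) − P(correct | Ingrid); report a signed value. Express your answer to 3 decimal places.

P(θ) = 1 / (1 + exp(−a(θ − b)))
P(Thabo) = 0.5459  [exponent 0.1840]
P(Ingrid) = 0.4770  [exponent -0.0920]
Difference = 0.5459 − 0.4770 = 0.0689

0.069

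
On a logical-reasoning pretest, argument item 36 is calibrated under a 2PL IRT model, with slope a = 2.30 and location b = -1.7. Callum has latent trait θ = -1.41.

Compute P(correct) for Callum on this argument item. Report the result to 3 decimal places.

0.661

P(θ) = 1 / (1 + exp(−a(θ − b)))
Exponent: 2.30 × (-1.41 − (-1.7)) = 0.6670
1/(1 + e^{-0.6670}) = 0.6608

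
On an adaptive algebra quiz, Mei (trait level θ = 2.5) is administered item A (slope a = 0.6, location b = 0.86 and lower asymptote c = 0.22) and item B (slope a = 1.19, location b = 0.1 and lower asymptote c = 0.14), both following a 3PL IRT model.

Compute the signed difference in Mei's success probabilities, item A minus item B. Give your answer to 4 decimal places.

P(θ) = c + (1 − c) · 1 / (1 + exp(−a(θ − b)))
P_A = 0.7878
P_B = 0.9532
P_A − P_B = -0.1655

-0.1655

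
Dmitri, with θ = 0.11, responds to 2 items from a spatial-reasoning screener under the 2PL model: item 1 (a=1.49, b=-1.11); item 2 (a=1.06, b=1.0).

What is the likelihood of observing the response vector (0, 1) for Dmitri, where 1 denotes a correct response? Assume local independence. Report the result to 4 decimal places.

0.0391

P(θ) = 1 / (1 + exp(−a(θ − b)))
P_1 = 1/(1+e^{-1.8178}) = 0.8603
P_2 = 1/(1+e^{0.9434}) = 0.2802
L = (1−P_1) × P_2 = 0.1397 × 0.2802 = 0.03915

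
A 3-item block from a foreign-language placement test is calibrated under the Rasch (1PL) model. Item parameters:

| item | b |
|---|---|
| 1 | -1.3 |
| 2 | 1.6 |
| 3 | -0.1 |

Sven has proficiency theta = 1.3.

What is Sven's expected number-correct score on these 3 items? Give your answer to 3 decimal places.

2.159

P(theta) = 1 / (1 + exp(−(theta − b)))
P_1 = 1/(1+e^{-2.6000}) = 0.9309
P_2 = 1/(1+e^{0.3000}) = 0.4256
P_3 = 1/(1+e^{-1.4000}) = 0.8022
E[score] = 0.9309 + 0.4256 + 0.8022 = 2.1586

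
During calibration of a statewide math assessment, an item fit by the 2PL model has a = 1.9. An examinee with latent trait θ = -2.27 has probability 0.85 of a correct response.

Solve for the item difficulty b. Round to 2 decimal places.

-3.18

P(θ) = 1 / (1 + exp(−a(θ − b)))
logit(0.85) = ln(0.85/0.15) = 1.7346
b = θ − logit/(a) = -2.27 − 1.7346/1.9000 = -3.1829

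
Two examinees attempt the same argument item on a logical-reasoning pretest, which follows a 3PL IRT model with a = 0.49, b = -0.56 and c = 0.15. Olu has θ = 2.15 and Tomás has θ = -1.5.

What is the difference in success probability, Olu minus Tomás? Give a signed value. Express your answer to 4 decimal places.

0.3431

P(θ) = c + (1 − c) · 1 / (1 + exp(−a(θ − b)))
P(Olu) = 0.8219  [exponent 1.3279]
P(Tomás) = 0.4788  [exponent -0.4606]
Difference = 0.8219 − 0.4788 = 0.3431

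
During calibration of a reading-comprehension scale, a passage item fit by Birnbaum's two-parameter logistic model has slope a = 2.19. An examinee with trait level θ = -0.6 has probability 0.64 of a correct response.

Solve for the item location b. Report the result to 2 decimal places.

P(θ) = 1 / (1 + exp(−a(θ − b)))
logit(0.64) = ln(0.64/0.36) = 0.5754
b = θ − logit/(a) = -0.6 − 0.5754/2.1900 = -0.8627

-0.86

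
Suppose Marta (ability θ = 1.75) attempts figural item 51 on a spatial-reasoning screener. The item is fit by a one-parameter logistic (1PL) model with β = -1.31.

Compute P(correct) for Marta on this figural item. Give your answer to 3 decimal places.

0.955

P(θ) = 1 / (1 + exp(−(θ − β)))
Exponent: (1.75 − (-1.31)) = 3.0600
1/(1 + e^{-3.0600}) = 0.9552
P = 0.9552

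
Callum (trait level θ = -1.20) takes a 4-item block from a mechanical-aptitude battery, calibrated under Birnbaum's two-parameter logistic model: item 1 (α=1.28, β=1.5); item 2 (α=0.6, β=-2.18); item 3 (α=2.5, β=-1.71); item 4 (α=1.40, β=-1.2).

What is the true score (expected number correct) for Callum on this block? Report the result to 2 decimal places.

1.96

P(θ) = 1 / (1 + exp(−α(θ − β)))
P_1 = 1/(1+e^{3.4560}) = 0.0306
P_2 = 1/(1+e^{-0.5880}) = 0.6429
P_3 = 1/(1+e^{-1.2750}) = 0.7816
P_4 = 1/(1+e^{0.0000}) = 0.5000
E[score] = 0.0306 + 0.6429 + 0.7816 + 0.5000 = 1.9551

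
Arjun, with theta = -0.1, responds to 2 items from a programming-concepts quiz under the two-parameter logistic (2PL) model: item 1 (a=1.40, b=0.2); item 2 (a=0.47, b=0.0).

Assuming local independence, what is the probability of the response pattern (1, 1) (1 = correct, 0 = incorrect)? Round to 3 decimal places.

P(theta) = 1 / (1 + exp(−a(theta − b)))
P_1 = 1/(1+e^{0.4200}) = 0.3965
P_2 = 1/(1+e^{0.0470}) = 0.4883
L = P_1 × P_2 = 0.3965 × 0.4883 = 0.19360

0.194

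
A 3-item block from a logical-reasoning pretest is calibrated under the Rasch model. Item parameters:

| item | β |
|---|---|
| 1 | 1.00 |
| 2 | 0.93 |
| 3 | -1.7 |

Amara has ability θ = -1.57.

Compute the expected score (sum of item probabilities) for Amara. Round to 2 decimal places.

0.68

P(θ) = 1 / (1 + exp(−(θ − β)))
P_1 = 1/(1+e^{2.5700}) = 0.0711
P_2 = 1/(1+e^{2.5000}) = 0.0759
P_3 = 1/(1+e^{-0.1300}) = 0.5325
E[score] = 0.0711 + 0.0759 + 0.5325 = 0.6794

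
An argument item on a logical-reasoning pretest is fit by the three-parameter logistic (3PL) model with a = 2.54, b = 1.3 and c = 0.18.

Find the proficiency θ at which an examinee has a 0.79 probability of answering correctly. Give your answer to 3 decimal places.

1.720

P(θ) = c + (1 − c) · 1 / (1 + exp(−a(θ − b)))
Remove guessing floor: (0.79 − 0.18)/(1 − 0.18) = 0.7439
logit = ln(0.7439/0.2561) = 1.0664
θ = b + logit/(a) = 1.3 + 1.0664/2.5400 = 1.7198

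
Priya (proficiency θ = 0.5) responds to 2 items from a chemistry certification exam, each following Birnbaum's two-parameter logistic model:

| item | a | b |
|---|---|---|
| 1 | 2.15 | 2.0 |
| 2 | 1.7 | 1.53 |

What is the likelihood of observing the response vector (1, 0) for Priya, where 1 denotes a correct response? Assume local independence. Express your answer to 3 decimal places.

0.033

P(θ) = 1 / (1 + exp(−a(θ − b)))
P_1 = 1/(1+e^{3.2250}) = 0.0382
P_2 = 1/(1+e^{1.7510}) = 0.1479
L = P_1 × (1−P_2) = 0.0382 × 0.8521 = 0.03258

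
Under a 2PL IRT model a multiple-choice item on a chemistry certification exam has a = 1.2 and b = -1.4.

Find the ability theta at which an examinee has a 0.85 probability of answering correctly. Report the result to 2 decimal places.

0.05

P(theta) = 1 / (1 + exp(−a(theta − b)))
logit = ln(0.8500/0.1500) = 1.7346
theta = b + logit/(a) = -1.4 + 1.7346/1.2000 = 0.0455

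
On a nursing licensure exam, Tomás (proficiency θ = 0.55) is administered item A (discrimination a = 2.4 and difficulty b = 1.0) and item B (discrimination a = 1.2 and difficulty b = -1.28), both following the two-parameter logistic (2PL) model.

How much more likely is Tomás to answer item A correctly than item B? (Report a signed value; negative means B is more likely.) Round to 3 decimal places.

-0.646

P(θ) = 1 / (1 + exp(−a(θ − b)))
P_A = 0.2535
P_B = 0.8999
P_A − P_B = -0.6464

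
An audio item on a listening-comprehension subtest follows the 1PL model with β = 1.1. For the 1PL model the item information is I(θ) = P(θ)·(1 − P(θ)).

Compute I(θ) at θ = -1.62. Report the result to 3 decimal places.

0.058

P = 1/(1+e^{2.7200}) = 0.0618
P(1−P) = 0.0618 × 0.9382 = 0.0580
I = P(1−P) = 0.05798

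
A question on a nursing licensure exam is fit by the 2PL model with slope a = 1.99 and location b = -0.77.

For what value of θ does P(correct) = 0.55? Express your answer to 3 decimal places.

P(θ) = 1 / (1 + exp(−a(θ − b)))
logit = ln(0.5500/0.4500) = 0.2007
θ = b + logit/(a) = -0.77 + 0.2007/1.9900 = -0.6692

-0.669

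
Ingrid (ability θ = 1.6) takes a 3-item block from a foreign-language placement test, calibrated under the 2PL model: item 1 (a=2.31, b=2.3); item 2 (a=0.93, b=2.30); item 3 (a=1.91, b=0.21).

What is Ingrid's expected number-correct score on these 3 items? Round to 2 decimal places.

1.44

P(θ) = 1 / (1 + exp(−a(θ − b)))
P_1 = 1/(1+e^{1.6170}) = 0.1656
P_2 = 1/(1+e^{0.6510}) = 0.3428
P_3 = 1/(1+e^{-2.6549}) = 0.9343
E[score] = 0.1656 + 0.3428 + 0.9343 = 1.4427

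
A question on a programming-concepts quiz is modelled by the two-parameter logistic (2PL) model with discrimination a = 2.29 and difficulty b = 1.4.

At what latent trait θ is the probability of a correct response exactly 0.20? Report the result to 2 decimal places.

0.79

P(θ) = 1 / (1 + exp(−a(θ − b)))
logit = ln(0.2000/0.8000) = -1.3863
θ = b + logit/(a) = 1.4 + (-1.3863)/2.2900 = 0.7946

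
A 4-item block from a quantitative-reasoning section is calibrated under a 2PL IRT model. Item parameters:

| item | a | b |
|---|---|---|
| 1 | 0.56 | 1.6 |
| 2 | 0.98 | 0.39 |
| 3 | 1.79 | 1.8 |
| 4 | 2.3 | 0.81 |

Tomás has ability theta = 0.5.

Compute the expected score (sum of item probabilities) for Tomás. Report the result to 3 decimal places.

1.295

P(theta) = 1 / (1 + exp(−a(theta − b)))
P_1 = 1/(1+e^{0.6160}) = 0.3507
P_2 = 1/(1+e^{-0.1078}) = 0.5269
P_3 = 1/(1+e^{2.3270}) = 0.0889
P_4 = 1/(1+e^{0.7130}) = 0.3289
E[score] = 0.3507 + 0.5269 + 0.0889 + 0.3289 = 1.2955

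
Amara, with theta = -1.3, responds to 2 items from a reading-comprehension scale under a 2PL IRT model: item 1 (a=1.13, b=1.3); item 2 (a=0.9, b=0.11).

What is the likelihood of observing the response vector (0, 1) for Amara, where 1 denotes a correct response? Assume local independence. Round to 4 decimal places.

0.2084

P(theta) = 1 / (1 + exp(−a(theta − b)))
P_1 = 1/(1+e^{2.9380}) = 0.0503
P_2 = 1/(1+e^{1.2690}) = 0.2194
L = (1−P_1) × P_2 = 0.9497 × 0.2194 = 0.20839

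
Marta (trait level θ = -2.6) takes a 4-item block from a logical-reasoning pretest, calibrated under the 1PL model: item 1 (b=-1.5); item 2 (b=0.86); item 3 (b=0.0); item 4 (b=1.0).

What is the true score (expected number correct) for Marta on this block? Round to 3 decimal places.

0.376

P(θ) = 1 / (1 + exp(−(θ − b)))
P_1 = 1/(1+e^{1.1000}) = 0.2497
P_2 = 1/(1+e^{3.4600}) = 0.0305
P_3 = 1/(1+e^{2.6000}) = 0.0691
P_4 = 1/(1+e^{3.6000}) = 0.0266
E[score] = 0.2497 + 0.0305 + 0.0691 + 0.0266 = 0.3759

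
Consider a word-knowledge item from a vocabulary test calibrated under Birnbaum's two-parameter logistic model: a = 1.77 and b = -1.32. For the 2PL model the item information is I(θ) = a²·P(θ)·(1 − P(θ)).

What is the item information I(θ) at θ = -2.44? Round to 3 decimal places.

P = 1/(1+e^{1.9824}) = 0.1211
P(1−P) = 0.1211 × 0.8789 = 0.1064
I = a² × P(1−P) = 1.77² × 0.1064 = 0.33336

0.333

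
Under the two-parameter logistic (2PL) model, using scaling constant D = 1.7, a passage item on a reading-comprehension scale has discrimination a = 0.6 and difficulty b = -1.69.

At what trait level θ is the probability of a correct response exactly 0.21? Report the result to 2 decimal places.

P(θ) = 1 / (1 + exp(−D·a(θ − b)))
logit = ln(0.2100/0.7900) = -1.3249
θ = b + logit/(1.7·a) = -1.69 + (-1.3249)/1.0200 = -2.9889

-2.99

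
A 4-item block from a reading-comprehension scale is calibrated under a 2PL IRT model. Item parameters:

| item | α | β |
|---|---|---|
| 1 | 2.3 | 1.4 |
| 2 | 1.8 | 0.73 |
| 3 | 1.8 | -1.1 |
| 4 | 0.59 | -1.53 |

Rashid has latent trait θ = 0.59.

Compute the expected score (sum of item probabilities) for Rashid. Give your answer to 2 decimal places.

2.30

P(θ) = 1 / (1 + exp(−α(θ − β)))
P_1 = 1/(1+e^{1.8630}) = 0.1344
P_2 = 1/(1+e^{0.2520}) = 0.4373
P_3 = 1/(1+e^{-3.0420}) = 0.9544
P_4 = 1/(1+e^{-1.2508}) = 0.7774
E[score] = 0.1344 + 0.4373 + 0.9544 + 0.7774 = 2.3036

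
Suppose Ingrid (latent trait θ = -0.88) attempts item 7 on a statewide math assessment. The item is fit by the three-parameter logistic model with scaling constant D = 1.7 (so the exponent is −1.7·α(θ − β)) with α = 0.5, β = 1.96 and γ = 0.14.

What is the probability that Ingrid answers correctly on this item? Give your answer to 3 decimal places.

P(θ) = γ + (1 − γ) · 1 / (1 + exp(−D·α(θ − β)))
Exponent: 1.7 × 0.5 × (-0.88 − 1.96) = -2.4140
1/(1 + e^{2.4140}) = 0.0821
P = 0.14 + 0.86 × 0.0821 = 0.2106

0.211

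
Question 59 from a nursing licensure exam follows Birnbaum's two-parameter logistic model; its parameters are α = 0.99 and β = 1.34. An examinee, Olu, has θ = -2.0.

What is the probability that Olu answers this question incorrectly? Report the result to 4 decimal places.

P(θ) = 1 / (1 + exp(−α(θ − β)))
Exponent: 0.99 × (-2.0 − 1.34) = -3.3066
1/(1 + e^{3.3066}) = 0.0353
P(incorrect) = 1 − 0.0353 = 0.9647

0.9647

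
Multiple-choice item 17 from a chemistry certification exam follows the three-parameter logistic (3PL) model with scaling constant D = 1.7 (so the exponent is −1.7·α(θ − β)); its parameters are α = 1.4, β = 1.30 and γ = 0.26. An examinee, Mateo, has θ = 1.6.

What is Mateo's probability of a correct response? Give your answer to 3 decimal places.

0.757

P(θ) = γ + (1 − γ) · 1 / (1 + exp(−D·α(θ − β)))
Exponent: 1.7 × 1.4 × (1.6 − 1.30) = 0.7140
1/(1 + e^{-0.7140}) = 0.6713
P = 0.26 + 0.74 × 0.6713 = 0.7568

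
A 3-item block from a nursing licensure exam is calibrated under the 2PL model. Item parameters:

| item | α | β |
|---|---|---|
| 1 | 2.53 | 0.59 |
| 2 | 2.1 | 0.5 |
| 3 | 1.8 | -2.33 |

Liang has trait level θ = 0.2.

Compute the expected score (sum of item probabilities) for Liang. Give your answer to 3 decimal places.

P(θ) = 1 / (1 + exp(−α(θ − β)))
P_1 = 1/(1+e^{0.9867}) = 0.2716
P_2 = 1/(1+e^{0.6300}) = 0.3475
P_3 = 1/(1+e^{-4.5540}) = 0.9896
E[score] = 0.2716 + 0.3475 + 0.9896 = 1.6087

1.609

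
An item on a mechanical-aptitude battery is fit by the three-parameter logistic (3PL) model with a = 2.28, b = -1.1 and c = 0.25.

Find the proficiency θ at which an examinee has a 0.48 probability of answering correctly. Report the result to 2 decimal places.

-1.46

P(θ) = c + (1 − c) · 1 / (1 + exp(−a(θ − b)))
Remove guessing floor: (0.48 − 0.25)/(1 − 0.25) = 0.3067
logit = ln(0.3067/0.6933) = -0.8157
θ = b + logit/(a) = -1.1 + (-0.8157)/2.2800 = -1.4578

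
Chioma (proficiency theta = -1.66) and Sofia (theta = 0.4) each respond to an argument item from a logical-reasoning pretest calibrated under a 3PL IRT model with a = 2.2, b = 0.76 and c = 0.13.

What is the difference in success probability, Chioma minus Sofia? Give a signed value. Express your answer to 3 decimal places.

-0.267

P(theta) = c + (1 − c) · 1 / (1 + exp(−a(theta − b)))
P(Chioma) = 0.1342  [exponent -5.3240]
P(Sofia) = 0.4012  [exponent -0.7920]
Difference = 0.1342 − 0.4012 = -0.2670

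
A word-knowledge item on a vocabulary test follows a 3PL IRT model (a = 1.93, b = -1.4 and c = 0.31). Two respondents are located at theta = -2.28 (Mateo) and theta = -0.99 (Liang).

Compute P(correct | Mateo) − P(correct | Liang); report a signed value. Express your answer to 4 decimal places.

-0.3681

P(theta) = c + (1 − c) · 1 / (1 + exp(−a(theta − b)))
P(Mateo) = 0.4167  [exponent -1.6984]
P(Liang) = 0.7848  [exponent 0.7913]
Difference = 0.4167 − 0.7848 = -0.3681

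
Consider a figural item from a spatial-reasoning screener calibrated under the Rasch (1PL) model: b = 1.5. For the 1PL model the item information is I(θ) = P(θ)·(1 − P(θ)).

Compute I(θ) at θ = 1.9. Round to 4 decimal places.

0.2403

P = 1/(1+e^{-0.4000}) = 0.5987
P(1−P) = 0.5987 × 0.4013 = 0.2403
I = P(1−P) = 0.24026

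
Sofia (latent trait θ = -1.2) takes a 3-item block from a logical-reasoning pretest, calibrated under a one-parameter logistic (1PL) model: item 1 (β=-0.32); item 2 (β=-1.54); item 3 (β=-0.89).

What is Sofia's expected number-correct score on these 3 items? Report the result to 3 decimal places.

1.300

P(θ) = 1 / (1 + exp(−(θ − β)))
P_1 = 1/(1+e^{0.8800}) = 0.2932
P_2 = 1/(1+e^{-0.3400}) = 0.5842
P_3 = 1/(1+e^{0.3100}) = 0.4231
E[score] = 0.2932 + 0.5842 + 0.4231 = 1.3005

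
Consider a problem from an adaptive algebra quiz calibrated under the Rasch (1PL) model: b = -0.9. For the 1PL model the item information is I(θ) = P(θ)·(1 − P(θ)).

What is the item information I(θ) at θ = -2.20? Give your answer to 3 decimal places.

0.168

P = 1/(1+e^{1.3000}) = 0.2142
P(1−P) = 0.2142 × 0.7858 = 0.1683
I = P(1−P) = 0.16830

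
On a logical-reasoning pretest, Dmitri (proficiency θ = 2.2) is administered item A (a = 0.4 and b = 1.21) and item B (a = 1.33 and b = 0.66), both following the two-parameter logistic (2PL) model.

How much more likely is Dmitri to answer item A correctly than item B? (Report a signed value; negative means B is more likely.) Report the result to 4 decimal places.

-0.2880

P(θ) = 1 / (1 + exp(−a(θ − b)))
P_A = 0.5977
P_B = 0.8858
P_A − P_B = -0.2880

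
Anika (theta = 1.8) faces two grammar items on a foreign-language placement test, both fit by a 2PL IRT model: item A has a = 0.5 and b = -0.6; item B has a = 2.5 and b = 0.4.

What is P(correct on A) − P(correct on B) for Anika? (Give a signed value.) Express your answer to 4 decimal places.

P(theta) = 1 / (1 + exp(−a(theta − b)))
P_A = 0.7685
P_B = 0.9707
P_A − P_B = -0.2022

-0.2022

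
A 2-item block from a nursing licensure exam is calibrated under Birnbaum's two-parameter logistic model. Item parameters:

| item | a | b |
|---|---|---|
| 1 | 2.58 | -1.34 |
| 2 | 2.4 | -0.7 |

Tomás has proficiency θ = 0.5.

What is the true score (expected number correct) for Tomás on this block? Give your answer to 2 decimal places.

1.94

P(θ) = 1 / (1 + exp(−a(θ − b)))
P_1 = 1/(1+e^{-4.7472}) = 0.9914
P_2 = 1/(1+e^{-2.8800}) = 0.9468
E[score] = 0.9914 + 0.9468 = 1.9382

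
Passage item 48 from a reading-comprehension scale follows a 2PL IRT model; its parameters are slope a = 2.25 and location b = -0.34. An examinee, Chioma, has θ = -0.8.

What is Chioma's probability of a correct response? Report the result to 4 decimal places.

P(θ) = 1 / (1 + exp(−a(θ − b)))
Exponent: 2.25 × (-0.8 − (-0.34)) = -1.0350
1/(1 + e^{1.0350}) = 0.2621

0.2621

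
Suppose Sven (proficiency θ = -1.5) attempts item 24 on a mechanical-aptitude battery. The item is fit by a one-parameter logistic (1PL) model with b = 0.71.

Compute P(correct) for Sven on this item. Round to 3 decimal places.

P(θ) = 1 / (1 + exp(−(θ − b)))
Exponent: (-1.5 − 0.71) = -2.2100
1/(1 + e^{2.2100}) = 0.0989
P = 0.0989

0.099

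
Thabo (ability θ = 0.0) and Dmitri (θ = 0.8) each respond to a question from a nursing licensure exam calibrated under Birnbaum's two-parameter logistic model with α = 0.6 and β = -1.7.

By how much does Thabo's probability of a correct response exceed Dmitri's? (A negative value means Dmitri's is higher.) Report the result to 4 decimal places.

-0.0826

P(θ) = 1 / (1 + exp(−α(θ − β)))
P(Thabo) = 0.7350  [exponent 1.0200]
P(Dmitri) = 0.8176  [exponent 1.5000]
Difference = 0.7350 − 0.8176 = -0.0826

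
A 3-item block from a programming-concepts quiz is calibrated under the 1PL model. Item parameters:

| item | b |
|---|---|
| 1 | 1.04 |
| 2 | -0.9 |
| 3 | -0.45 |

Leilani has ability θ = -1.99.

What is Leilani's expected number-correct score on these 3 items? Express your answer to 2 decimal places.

0.47

P(θ) = 1 / (1 + exp(−(θ − b)))
P_1 = 1/(1+e^{3.0300}) = 0.0461
P_2 = 1/(1+e^{1.0900}) = 0.2516
P_3 = 1/(1+e^{1.5400}) = 0.1765
E[score] = 0.0461 + 0.2516 + 0.1765 = 0.4742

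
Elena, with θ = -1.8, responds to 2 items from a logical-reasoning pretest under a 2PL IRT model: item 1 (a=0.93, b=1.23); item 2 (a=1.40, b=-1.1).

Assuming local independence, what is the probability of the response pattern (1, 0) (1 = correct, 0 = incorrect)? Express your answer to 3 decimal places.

0.041

P(θ) = 1 / (1 + exp(−a(θ − b)))
P_1 = 1/(1+e^{2.8179}) = 0.0564
P_2 = 1/(1+e^{0.9800}) = 0.2729
L = P_1 × (1−P_2) = 0.0564 × 0.7271 = 0.04098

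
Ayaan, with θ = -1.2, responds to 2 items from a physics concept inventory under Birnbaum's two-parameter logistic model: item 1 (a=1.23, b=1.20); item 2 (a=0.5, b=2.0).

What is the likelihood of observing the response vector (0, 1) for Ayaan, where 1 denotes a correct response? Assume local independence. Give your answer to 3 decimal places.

P(θ) = 1 / (1 + exp(−a(θ − b)))
P_1 = 1/(1+e^{2.9520}) = 0.0496
P_2 = 1/(1+e^{1.6000}) = 0.1680
L = (1−P_1) × P_2 = 0.9504 × 0.1680 = 0.15964

0.160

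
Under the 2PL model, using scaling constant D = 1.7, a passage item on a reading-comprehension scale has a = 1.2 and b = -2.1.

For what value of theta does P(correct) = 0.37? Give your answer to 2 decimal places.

P(theta) = 1 / (1 + exp(−D·a(theta − b)))
logit = ln(0.3700/0.6300) = -0.5322
theta = b + logit/(1.7·a) = -2.1 + (-0.5322)/2.0400 = -2.3609

-2.36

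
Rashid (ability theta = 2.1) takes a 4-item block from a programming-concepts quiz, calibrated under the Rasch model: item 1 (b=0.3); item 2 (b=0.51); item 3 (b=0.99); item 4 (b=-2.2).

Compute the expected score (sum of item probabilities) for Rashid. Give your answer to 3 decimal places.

P(theta) = 1 / (1 + exp(−(theta − b)))
P_1 = 1/(1+e^{-1.8000}) = 0.8581
P_2 = 1/(1+e^{-1.5900}) = 0.8306
P_3 = 1/(1+e^{-1.1100}) = 0.7521
P_4 = 1/(1+e^{-4.3000}) = 0.9866
E[score] = 0.8581 + 0.8306 + 0.7521 + 0.9866 = 3.4275

3.428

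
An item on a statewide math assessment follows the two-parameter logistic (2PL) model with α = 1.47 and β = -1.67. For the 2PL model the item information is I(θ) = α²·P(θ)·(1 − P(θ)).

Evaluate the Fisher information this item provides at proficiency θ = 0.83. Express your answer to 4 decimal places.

0.0521

P = 1/(1+e^{-3.6750}) = 0.9753
P(1−P) = 0.9753 × 0.0247 = 0.0241
I = α² × P(1−P) = 1.47² × 0.0241 = 0.05210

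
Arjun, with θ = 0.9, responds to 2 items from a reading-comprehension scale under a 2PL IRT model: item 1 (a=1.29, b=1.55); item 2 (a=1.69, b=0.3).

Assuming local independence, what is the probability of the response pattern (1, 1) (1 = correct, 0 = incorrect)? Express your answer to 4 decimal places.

P(θ) = 1 / (1 + exp(−a(θ − b)))
P_1 = 1/(1+e^{0.8385}) = 0.3019
P_2 = 1/(1+e^{-1.0140}) = 0.7338
L = P_1 × P_2 = 0.3019 × 0.7338 = 0.22150

0.2215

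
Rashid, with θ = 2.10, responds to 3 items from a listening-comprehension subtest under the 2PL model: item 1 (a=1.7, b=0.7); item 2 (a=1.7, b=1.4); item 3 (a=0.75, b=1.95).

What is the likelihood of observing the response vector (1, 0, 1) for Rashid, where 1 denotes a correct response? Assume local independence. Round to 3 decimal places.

P(θ) = 1 / (1 + exp(−a(θ − b)))
P_1 = 1/(1+e^{-2.3800}) = 0.9153
P_2 = 1/(1+e^{-1.1900}) = 0.7667
P_3 = 1/(1+e^{-0.1125}) = 0.5281
L = P_1 × (1−P_2) × P_3 = 0.9153 × 0.2333 × 0.5281 = 0.11275

0.113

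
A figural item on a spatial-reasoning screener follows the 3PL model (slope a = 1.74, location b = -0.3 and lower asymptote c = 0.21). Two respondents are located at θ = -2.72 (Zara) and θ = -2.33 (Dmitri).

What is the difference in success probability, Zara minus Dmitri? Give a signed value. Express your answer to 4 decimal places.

-0.0109

P(θ) = c + (1 − c) · 1 / (1 + exp(−a(θ − b)))
P(Zara) = 0.2215  [exponent -4.2108]
P(Dmitri) = 0.2324  [exponent -3.5322]
Difference = 0.2215 − 0.2324 = -0.0109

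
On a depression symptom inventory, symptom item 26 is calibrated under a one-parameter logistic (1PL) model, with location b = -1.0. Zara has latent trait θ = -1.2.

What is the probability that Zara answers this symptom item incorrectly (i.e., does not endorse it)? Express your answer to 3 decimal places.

0.550

P(θ) = 1 / (1 + exp(−(θ − b)))
Exponent: (-1.2 − (-1.0)) = -0.2000
1/(1 + e^{0.2000}) = 0.4502
P = 0.4502
P(incorrect) = 1 − 0.4502 = 0.5498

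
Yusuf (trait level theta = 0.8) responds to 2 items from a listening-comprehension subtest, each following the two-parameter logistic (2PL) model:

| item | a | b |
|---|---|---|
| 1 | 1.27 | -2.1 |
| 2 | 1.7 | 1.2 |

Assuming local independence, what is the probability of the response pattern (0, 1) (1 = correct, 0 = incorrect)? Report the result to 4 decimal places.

0.0082

P(theta) = 1 / (1 + exp(−a(theta − b)))
P_1 = 1/(1+e^{-3.6830}) = 0.9755
P_2 = 1/(1+e^{0.6800}) = 0.3363
L = (1−P_1) × P_2 = 0.0245 × 0.3363 = 0.00825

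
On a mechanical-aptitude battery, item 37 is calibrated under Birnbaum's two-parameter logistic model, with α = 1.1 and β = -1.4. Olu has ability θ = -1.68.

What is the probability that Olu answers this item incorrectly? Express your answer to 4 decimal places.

P(θ) = 1 / (1 + exp(−α(θ − β)))
Exponent: 1.1 × (-1.68 − (-1.4)) = -0.3080
1/(1 + e^{0.3080}) = 0.4236
P(incorrect) = 1 − 0.4236 = 0.5764

0.5764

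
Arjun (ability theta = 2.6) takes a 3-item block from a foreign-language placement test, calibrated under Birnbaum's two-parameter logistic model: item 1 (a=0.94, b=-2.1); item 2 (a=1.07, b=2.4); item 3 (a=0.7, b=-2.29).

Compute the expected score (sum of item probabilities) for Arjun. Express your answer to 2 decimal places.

P(theta) = 1 / (1 + exp(−a(theta − b)))
P_1 = 1/(1+e^{-4.4180}) = 0.9881
P_2 = 1/(1+e^{-0.2140}) = 0.5533
P_3 = 1/(1+e^{-3.4230}) = 0.9684
E[score] = 0.9881 + 0.5533 + 0.9684 = 2.5098

2.51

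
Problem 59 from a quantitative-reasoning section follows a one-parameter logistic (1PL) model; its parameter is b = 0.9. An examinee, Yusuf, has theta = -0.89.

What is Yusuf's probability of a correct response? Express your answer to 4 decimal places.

P(theta) = 1 / (1 + exp(−(theta − b)))
Exponent: (-0.89 − 0.9) = -1.7900
1/(1 + e^{1.7900}) = 0.1431
P = 0.1431

0.1431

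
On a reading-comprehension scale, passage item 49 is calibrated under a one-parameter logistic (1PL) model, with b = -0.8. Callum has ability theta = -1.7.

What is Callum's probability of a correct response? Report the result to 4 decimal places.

0.2891

P(theta) = 1 / (1 + exp(−(theta − b)))
Exponent: (-1.7 − (-0.8)) = -0.9000
1/(1 + e^{0.9000}) = 0.2891
P = 0.2891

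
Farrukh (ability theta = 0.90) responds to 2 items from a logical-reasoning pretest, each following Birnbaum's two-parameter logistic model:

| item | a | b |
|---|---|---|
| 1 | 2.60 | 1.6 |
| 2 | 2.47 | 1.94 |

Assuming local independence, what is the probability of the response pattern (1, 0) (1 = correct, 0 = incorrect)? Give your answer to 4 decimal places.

0.1295

P(theta) = 1 / (1 + exp(−a(theta − b)))
P_1 = 1/(1+e^{1.8200}) = 0.1394
P_2 = 1/(1+e^{2.5688}) = 0.0712
L = P_1 × (1−P_2) = 0.1394 × 0.9288 = 0.12951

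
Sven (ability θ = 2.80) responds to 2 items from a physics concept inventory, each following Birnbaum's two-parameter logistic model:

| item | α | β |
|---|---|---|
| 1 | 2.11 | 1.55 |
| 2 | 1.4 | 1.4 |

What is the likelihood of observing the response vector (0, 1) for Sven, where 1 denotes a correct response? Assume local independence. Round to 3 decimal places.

0.059

P(θ) = 1 / (1 + exp(−α(θ − β)))
P_1 = 1/(1+e^{-2.6375}) = 0.9332
P_2 = 1/(1+e^{-1.9600}) = 0.8765
L = (1−P_1) × P_2 = 0.0668 × 0.8765 = 0.05852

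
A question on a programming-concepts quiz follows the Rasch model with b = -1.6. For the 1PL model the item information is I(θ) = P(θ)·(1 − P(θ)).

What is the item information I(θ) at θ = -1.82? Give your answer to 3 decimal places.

0.247

P = 1/(1+e^{0.2200}) = 0.4452
P(1−P) = 0.4452 × 0.5548 = 0.2470
I = P(1−P) = 0.24700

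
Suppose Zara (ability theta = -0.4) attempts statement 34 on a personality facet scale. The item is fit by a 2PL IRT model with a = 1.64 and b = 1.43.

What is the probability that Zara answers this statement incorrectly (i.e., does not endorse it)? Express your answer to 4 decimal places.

0.9526

P(theta) = 1 / (1 + exp(−a(theta − b)))
Exponent: 1.64 × (-0.4 − 1.43) = -3.0012
1/(1 + e^{3.0012}) = 0.0474
P(incorrect) = 1 − 0.0474 = 0.9526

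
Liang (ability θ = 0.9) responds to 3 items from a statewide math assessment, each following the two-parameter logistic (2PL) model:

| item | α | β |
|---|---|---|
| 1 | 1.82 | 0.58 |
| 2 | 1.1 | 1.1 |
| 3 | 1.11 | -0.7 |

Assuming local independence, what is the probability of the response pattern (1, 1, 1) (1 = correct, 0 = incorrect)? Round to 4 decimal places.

P(θ) = 1 / (1 + exp(−α(θ − β)))
P_1 = 1/(1+e^{-0.5824}) = 0.6416
P_2 = 1/(1+e^{0.2200}) = 0.4452
P_3 = 1/(1+e^{-1.7760}) = 0.8552
L = P_1 × P_2 × P_3 = 0.6416 × 0.4452 × 0.8552 = 0.24430

0.2443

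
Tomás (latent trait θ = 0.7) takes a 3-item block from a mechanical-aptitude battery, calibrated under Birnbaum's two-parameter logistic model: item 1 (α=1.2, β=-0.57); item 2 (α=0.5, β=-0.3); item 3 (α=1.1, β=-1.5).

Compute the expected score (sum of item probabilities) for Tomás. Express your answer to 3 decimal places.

P(θ) = 1 / (1 + exp(−α(θ − β)))
P_1 = 1/(1+e^{-1.5240}) = 0.8211
P_2 = 1/(1+e^{-0.5000}) = 0.6225
P_3 = 1/(1+e^{-2.4200}) = 0.9183
E[score] = 0.8211 + 0.6225 + 0.9183 = 2.3619

2.362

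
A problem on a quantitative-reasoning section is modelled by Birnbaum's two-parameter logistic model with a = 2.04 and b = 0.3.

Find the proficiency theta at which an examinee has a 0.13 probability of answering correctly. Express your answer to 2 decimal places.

P(theta) = 1 / (1 + exp(−a(theta − b)))
logit = ln(0.1300/0.8700) = -1.9010
theta = b + logit/(a) = 0.3 + (-1.9010)/2.0400 = -0.6318

-0.63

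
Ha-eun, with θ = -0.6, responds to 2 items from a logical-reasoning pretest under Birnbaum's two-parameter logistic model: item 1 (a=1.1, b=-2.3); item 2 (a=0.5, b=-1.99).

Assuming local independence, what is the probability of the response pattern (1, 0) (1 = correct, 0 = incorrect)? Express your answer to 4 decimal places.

0.2885

P(θ) = 1 / (1 + exp(−a(θ − b)))
P_1 = 1/(1+e^{-1.8700}) = 0.8665
P_2 = 1/(1+e^{-0.6950}) = 0.6671
L = P_1 × (1−P_2) = 0.8665 × 0.3329 = 0.28846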